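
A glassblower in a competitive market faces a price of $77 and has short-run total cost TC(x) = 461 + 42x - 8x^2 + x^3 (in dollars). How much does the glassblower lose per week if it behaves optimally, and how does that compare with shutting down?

Profit = -$167 at x = 7

AVC = 42 - 8x + x^2; min AVC = $26 at x = 4. Since P = $77 ≥ min AVC, the firm produces.
MC = 42 - 16x + 3x^2. Setting P = MC and taking the root on the rising branch gives x* = 7.
TR = 77·7 = 539. TC = 461 + 245 = 706. Profit = 539 − 706 = -$167.
By producing, the firm covers all variable cost plus $294 of fixed cost; shutting down would lose the full $461.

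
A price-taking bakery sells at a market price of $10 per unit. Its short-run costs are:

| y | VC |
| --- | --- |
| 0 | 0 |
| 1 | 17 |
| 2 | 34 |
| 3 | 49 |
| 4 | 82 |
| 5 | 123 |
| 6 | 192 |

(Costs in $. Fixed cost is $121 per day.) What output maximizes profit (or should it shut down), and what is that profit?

Profit at each row (π = 10y − TC): y=0: -121; y=1: -128; y=2: -135; y=3: -140; y=4: -163; y=5: -194; y=6: -253.
Profit is highest at y = 0. Equivalently, the lowest AVC in the table is 49/3 ≈ $16.33 at y = 3, and P = $10 falls below it — price never covers variable cost, so the firm shuts down and loses only its fixed cost.

y = 0 (shut down); profit = -$121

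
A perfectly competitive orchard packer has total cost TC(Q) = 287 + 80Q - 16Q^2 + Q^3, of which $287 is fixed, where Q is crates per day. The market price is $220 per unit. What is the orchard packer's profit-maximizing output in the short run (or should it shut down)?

Produce at Q = 14

From TC, MC = TC'(Q) = 80 - 32Q + 3Q^2 and AVC = VC/Q = 80 - 16Q + Q^2.
The AVC parabola has its vertex at Q = 16/2 = 8, where AVC = 80 - 16·8 + 8^2 = $16.
P = $220 exceeds min AVC = $16, so the firm stays open.
Set P = MC: 220 = 80 - 32Q + 3Q^2 → -140 - 32Q + 3Q^2 = 0. The roots are Q = -10/3 and Q = 14; the profit-maximizing output is on the rising part of MC, so Q* = 14.
Check: AVC at Q = 14 is $52 ≤ P, so revenue covers variable cost.
Profit = P·Q − TC = 220·14 − 1015 = $2065.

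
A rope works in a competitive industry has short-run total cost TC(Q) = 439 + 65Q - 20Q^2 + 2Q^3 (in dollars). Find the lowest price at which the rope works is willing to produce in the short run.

$15 per unit

The shutdown price is the minimum of AVC. VC = 65Q - 20Q^2 + 2Q^3, so AVC = 65 - 20Q + 2Q^2.
At the minimum of AVC, MC = AVC. MC = 65 - 40Q + 6Q^2; setting MC = AVC gives 4Q^2 - 20Q = 0, so Q = 5. min AVC = 15.
For P < $15 the firm produces nothing.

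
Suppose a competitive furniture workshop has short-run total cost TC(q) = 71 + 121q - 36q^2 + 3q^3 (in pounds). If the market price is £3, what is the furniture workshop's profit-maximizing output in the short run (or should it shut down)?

Shut down

Strip out fixed cost: VC = 121q - 36q^2 + 3q^3. Then AVC = 121 - 36q + 3q^2 and MC = 121 - 72q + 9q^2.
AVC hits its minimum where MC = AVC, at q = 6, giving min AVC = 121 - 36·6 + 3·6^2 = £13.
Since P = £3 < min AVC = £13, price fails to cover variable cost at any output.
The firm minimizes its loss by shutting down and losing only its fixed cost of £71.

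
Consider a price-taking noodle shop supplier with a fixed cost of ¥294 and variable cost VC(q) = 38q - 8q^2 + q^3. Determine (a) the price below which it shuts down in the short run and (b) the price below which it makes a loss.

Shutdown price = ¥22; break-even price = ¥73

Shutdown price = min AVC. AVC = 38 - 8q + q^2, with vertex at q = 4 and minimum ¥22.
ATC = 294/q + 38 - 8q + q^2. Setting dATC/dq = −294/q^2 − 8 + 2q = 0 gives q = 7 (since 2·7^3 − 8·7^2 = 294).
min ATC = 294/7 + 38 − 8·7 + 7^2 = ¥73. That is the break-even price.
For ¥22 ≤ P < ¥73 the firm produces at a loss; below ¥22 it shuts down.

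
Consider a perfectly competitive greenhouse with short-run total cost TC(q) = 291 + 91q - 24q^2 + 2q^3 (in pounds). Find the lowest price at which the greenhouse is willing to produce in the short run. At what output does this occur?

£19 per unit, at q = 6

Short-run supply begins at min AVC. From VC = 91q - 24q^2 + 2q^3, AVC = 91 - 24q + 2q^2.
At the minimum of AVC, MC = AVC. MC = 91 - 48q + 6q^2; setting MC = AVC gives 4q^2 - 24q = 0, so q = 6. min AVC = 19.
So the shutdown price is £19.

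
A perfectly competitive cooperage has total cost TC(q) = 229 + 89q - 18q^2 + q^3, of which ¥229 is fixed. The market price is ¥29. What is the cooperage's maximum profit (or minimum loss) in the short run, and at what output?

Profit = -¥29 at q = 10

AVC = 89 - 18q + q^2 has its minimum ¥8 at q = 9; price ¥29 clears that bar, so the firm operates.
MC = 89 - 36q + 3q^2. Setting P = MC and taking the root on the rising branch gives q* = 10.
TR = 29·10 = 290. TC = 229 + 90 = 319. Profit = 290 − 319 = -¥29.
That loss of ¥29 beats the ¥229 the firm would lose by shutting down; producing recovers ¥200 of fixed cost.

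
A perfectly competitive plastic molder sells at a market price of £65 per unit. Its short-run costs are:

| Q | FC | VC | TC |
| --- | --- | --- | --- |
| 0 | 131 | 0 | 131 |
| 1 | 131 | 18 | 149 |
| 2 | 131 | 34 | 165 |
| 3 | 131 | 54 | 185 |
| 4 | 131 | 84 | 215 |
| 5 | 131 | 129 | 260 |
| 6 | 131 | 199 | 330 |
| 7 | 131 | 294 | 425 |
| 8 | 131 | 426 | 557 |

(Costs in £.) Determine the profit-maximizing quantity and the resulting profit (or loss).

Tabulate TR − TC: Q=0: -131; Q=1: -84; Q=2: -35; Q=3: 10; Q=4: 45; Q=5: 65; Q=6: 60; Q=7: 30; Q=8: -37.
Profit is maximized at Q = 5. AVC there is 129/5 = £25.80 ≤ P, so producing beats shutting down (which would give -£131).

Q = 5; profit = £65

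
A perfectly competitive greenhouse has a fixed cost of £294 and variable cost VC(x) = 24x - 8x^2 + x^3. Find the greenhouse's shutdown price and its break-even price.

AVC = 24 - 8x + x^2; minimized at x = 4, giving min AVC = £8. That is the shutdown price.
ATC = 294/x + 24 - 8x + x^2. Setting dATC/dx = −294/x^2 − 8 + 2x = 0 gives x = 7 (since 2·7^3 − 8·7^2 = 294).
min ATC = 294/7 + 24 − 8·7 + 7^2 = £59. That is the break-even price.
For £8 ≤ P < £59 the firm produces at a loss; below £8 it shuts down.

Shutdown price = £8; break-even price = £59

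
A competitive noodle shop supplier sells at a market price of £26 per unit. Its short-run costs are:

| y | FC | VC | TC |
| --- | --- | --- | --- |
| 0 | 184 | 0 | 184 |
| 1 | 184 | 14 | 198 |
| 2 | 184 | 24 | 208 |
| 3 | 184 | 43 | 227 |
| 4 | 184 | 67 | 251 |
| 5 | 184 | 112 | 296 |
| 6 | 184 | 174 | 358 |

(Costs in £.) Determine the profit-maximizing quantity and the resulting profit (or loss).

Compute π = P·y − TC at each output: y=0: -184; y=1: -172; y=2: -156; y=3: -149; y=4: -147; y=5: -166; y=6: -202.
Profit is maximized at y = 4. AVC there is 67/4 = £16.75 ≤ P, so producing beats shutting down (which would give -£184).

y = 4; profit = -£147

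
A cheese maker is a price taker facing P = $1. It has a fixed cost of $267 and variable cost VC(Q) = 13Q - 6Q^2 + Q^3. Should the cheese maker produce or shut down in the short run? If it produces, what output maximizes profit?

Strip out fixed cost: VC = 13Q - 6Q^2 + Q^3. Then AVC = 13 - 6Q + Q^2 and MC = 13 - 12Q + 3Q^2.
AVC is minimized where dAVC/dQ = -6 + 2Q = 0, at Q = 3; min AVC = 13 - 6·3 + 3^2 = $4.
Since P = $1 < min AVC = $4, price fails to cover variable cost at any output.
The firm minimizes its loss by shutting down and losing only its fixed cost of $267.

Shut down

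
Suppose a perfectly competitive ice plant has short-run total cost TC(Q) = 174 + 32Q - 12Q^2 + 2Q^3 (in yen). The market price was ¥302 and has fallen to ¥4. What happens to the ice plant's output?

MC = 32 - 24Q + 6Q^2; the shutdown threshold is min AVC = ¥14 (at Q = 3).
At P = ¥302 ≥ min AVC, set P = MC on the rising branch: Q = 9.
At P = ¥4 < min AVC = ¥14, price no longer covers variable cost at any output, so the firm shuts down: Q = 0.

Output falls from 9 to 0 (the firm shuts down)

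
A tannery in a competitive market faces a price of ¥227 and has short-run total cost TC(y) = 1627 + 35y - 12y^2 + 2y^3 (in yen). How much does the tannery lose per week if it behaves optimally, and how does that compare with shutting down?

Profit = -¥347 at y = 8

AVC = 35 - 12y + 2y^2 has its minimum ¥17 at y = 3; price ¥227 clears that bar, so the firm operates.
MC = 35 - 24y + 6y^2. Setting P = MC and taking the root on the rising branch gives y* = 8.
TR = 227·8 = 1816. TC = 1627 + 536 = 2163. Profit = 1816 − 2163 = -¥347.
That loss of ¥347 beats the ¥1627 the firm would lose by shutting down; producing recovers ¥1280 of fixed cost.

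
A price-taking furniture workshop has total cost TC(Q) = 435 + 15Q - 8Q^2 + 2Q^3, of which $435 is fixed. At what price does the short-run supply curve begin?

The firm shuts down when price falls below the minimum of average variable cost. AVC = VC/Q = 15 - 8Q + 2Q^2.
dAVC/dQ = -8 + 4Q = 0 gives Q = 2. min AVC = 15 - 8·2 + 2·2^2 = 7.
For P < $7 the firm produces nothing.

$7 per unit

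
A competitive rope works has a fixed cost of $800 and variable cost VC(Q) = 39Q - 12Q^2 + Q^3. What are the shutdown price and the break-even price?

Shutdown price = $3; break-even price = $99

AVC = 39 - 12Q + Q^2; minimized at Q = 6, giving min AVC = $3. That is the shutdown price.
ATC = 800/Q + 39 - 12Q + Q^2. Setting dATC/dQ = −800/Q^2 − 12 + 2Q = 0 gives Q = 10 (since 2·10^3 − 12·10^2 = 800).
min ATC = 800/10 + 39 − 12·10 + 10^2 = $99. That is the break-even price.
For $3 ≤ P < $99 the firm produces at a loss; below $3 it shuts down.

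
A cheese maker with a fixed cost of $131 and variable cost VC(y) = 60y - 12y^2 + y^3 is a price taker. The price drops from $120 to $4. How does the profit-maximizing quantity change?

Output falls from 10 to 0 (the firm shuts down)

MC = 60 - 24y + 3y^2; the shutdown threshold is min AVC = $24 (at y = 6).
With P = $120 above the shutdown price, P = MC gives y = 10.
At P = $4 < min AVC = $24, price no longer covers variable cost at any output, so the firm shuts down: y = 0.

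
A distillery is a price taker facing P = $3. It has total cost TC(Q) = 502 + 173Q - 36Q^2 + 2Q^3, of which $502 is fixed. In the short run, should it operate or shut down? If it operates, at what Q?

Shut down

From TC, MC = TC'(Q) = 173 - 72Q + 6Q^2 and AVC = VC/Q = 173 - 36Q + 2Q^2.
AVC is minimized where dAVC/dQ = -36 + 4Q = 0, at Q = 9; min AVC = 173 - 36·9 + 2·9^2 = $11.
P = $3 lies below min AVC = $11; no output level covers variable cost.
Shutting down limits the loss to fixed cost, $502.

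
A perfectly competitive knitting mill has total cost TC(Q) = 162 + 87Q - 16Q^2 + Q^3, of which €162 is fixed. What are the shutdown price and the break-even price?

Shutdown price = min AVC. AVC = 87 - 16Q + Q^2, with vertex at Q = 8 and minimum €23.
ATC = 162/Q + 87 - 16Q + Q^2. Setting dATC/dQ = −162/Q^2 − 16 + 2Q = 0 gives Q = 9 (since 2·9^3 − 16·9^2 = 162).
min ATC = 162/9 + 87 − 16·9 + 9^2 = €42. That is the break-even price.
Between these two prices the firm operates at a loss; above €42 it earns a profit.

Shutdown price = €23; break-even price = €42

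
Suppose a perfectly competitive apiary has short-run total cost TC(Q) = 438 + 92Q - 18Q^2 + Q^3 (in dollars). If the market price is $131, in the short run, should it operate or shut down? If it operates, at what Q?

Produce at Q = 13

Variable cost is VC = 92Q - 18Q^2 + Q^3, so AVC = VC/Q = 92 - 18Q + Q^2 and MC = dTC/dQ = 92 - 36Q + 3Q^2.
The AVC parabola has its vertex at Q = 18/2 = 9, where AVC = 92 - 18·9 + 9^2 = $11.
Because $131 ≥ $11, revenue can cover variable cost; the firm operates.
Solving P = MC: -39 - 36Q + 3Q^2 = 0 ⇒ Q = -1 or 13. On the upward-sloping branch, Q* = 13.
Check: AVC at Q = 13 is $27 ≤ P, so revenue covers variable cost.
Profit = P·Q − TC = 131·13 − 789 = $914.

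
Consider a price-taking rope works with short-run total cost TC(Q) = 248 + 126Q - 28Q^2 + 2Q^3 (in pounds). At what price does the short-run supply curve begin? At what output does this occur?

The shutdown price is the minimum of AVC. VC = 126Q - 28Q^2 + 2Q^3, so AVC = 126 - 28Q + 2Q^2.
At the minimum of AVC, MC = AVC. MC = 126 - 56Q + 6Q^2; setting MC = AVC gives 4Q^2 - 28Q = 0, so Q = 7. min AVC = 28.
The firm shuts down for any P below £28.

£28 per unit, at Q = 7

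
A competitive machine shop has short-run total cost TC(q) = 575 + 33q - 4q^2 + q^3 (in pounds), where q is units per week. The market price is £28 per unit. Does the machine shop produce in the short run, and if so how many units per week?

Variable cost is VC = 33q - 4q^2 + q^3, so AVC = VC/q = 33 - 4q + q^2 and MC = dTC/dq = 33 - 8q + 3q^2.
AVC hits its minimum where MC = AVC, at q = 2, giving min AVC = 33 - 4·2 + 2^2 = £29.
P = £28 lies below min AVC = £29; no output level covers variable cost.
Best response: produce nothing and absorb the £575 fixed cost.

Shut down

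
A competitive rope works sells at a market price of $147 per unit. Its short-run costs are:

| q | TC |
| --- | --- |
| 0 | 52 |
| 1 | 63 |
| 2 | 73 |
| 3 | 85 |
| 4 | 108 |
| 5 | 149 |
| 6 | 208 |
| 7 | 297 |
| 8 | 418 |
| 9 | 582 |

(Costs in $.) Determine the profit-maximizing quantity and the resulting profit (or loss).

Compute π = P·q − TC at each output: q=0: -52; q=1: 84; q=2: 221; q=3: 356; q=4: 480; q=5: 586; q=6: 674; q=7: 732; q=8: 758; q=9: 741.
Profit is maximized at q = 8. AVC there is 366/8 = $45.75 ≤ P, so producing beats shutting down (which would give -$52).

q = 8; profit = $758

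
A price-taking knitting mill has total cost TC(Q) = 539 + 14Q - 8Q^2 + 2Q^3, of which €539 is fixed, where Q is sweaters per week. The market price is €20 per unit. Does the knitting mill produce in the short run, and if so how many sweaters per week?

Produce at Q = 3

Strip out fixed cost: VC = 14Q - 8Q^2 + 2Q^3. Then AVC = 14 - 8Q + 2Q^2 and MC = 14 - 16Q + 6Q^2.
The AVC parabola has its vertex at Q = 8/4 = 2, where AVC = 14 - 8·2 + 2·2^2 = €6.
Because €20 ≥ €6, revenue can cover variable cost; the firm operates.
P = MC gives -6 - 16Q + 6Q^2 = 0, with roots -1/3 and 3. Take the larger (rising MC): Q* = 3.
Check: AVC at Q = 3 is €8 ≤ P, so revenue covers variable cost.
Profit = P·Q − TC = 20·3 − 563 = -€503, a loss, but smaller than the €539 fixed cost the firm would lose by shutting down.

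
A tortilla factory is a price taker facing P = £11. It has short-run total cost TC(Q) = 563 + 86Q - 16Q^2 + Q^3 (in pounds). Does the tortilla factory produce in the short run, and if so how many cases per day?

Shut down

Strip out fixed cost: VC = 86Q - 16Q^2 + Q^3. Then AVC = 86 - 16Q + Q^2 and MC = 86 - 32Q + 3Q^2.
The AVC parabola has its vertex at Q = 16/2 = 8, where AVC = 86 - 16·8 + 8^2 = £22.
Since P = £11 < min AVC = £22, price fails to cover variable cost at any output.
The firm minimizes its loss by shutting down and losing only its fixed cost of £563.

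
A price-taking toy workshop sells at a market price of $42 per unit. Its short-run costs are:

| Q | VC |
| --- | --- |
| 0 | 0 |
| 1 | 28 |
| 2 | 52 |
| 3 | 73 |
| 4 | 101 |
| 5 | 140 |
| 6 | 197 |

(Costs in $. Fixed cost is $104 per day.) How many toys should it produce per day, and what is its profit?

Tabulate TR − TC: Q=0: -104; Q=1: -90; Q=2: -72; Q=3: -51; Q=4: -37; Q=5: -34; Q=6: -49.
Profit is maximized at Q = 5. AVC there is 140/5 = $28 ≤ P, so producing beats shutting down (which would give -$104).

Q = 5; profit = -$34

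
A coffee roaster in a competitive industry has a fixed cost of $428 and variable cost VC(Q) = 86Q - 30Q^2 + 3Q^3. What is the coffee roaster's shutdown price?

The shutdown price is the minimum of AVC. VC = 86Q - 30Q^2 + 3Q^3, so AVC = 86 - 30Q + 3Q^2.
At the minimum of AVC, MC = AVC. MC = 86 - 60Q + 9Q^2; setting MC = AVC gives 6Q^2 - 30Q = 0, so Q = 5. min AVC = 11.
So the shutdown price is $11.

$11 per unit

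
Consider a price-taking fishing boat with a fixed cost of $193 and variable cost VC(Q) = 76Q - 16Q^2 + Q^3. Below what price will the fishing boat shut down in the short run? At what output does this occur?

$12 per unit, at Q = 8

The shutdown price is the minimum of AVC. VC = 76Q - 16Q^2 + Q^3, so AVC = 76 - 16Q + Q^2.
At the minimum of AVC, MC = AVC. MC = 76 - 32Q + 3Q^2; setting MC = AVC gives 2Q^2 - 16Q = 0, so Q = 8. min AVC = 12.
The firm shuts down for any P below $12.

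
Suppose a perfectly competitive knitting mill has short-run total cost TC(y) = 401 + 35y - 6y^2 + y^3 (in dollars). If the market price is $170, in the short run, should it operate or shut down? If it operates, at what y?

Strip out fixed cost: VC = 35y - 6y^2 + y^3. Then AVC = 35 - 6y + y^2 and MC = 35 - 12y + 3y^2.
The AVC parabola has its vertex at y = 6/2 = 3, where AVC = 35 - 6·3 + 3^2 = $26.
Since P = $170 ≥ min AVC = $26, price covers variable cost and the firm should produce.
Set P = MC: 170 = 35 - 12y + 3y^2 → -135 - 12y + 3y^2 = 0. The roots are y = -5 and y = 9; the profit-maximizing output is on the rising part of MC, so y* = 9.
Check: AVC at y = 9 is $62 ≤ P, so revenue covers variable cost.
Profit = P·y − TC = 170·9 − 959 = $571.

Produce at y = 9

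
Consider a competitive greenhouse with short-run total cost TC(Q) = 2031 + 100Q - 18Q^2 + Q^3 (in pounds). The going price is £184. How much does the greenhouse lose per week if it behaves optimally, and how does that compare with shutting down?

Profit = -£71 at Q = 14

AVC = 100 - 18Q + Q^2; min AVC = £19 at Q = 9. Since P = £184 ≥ min AVC, the firm produces.
With MC = 100 - 36Q + 3Q^2, P = MC on the upward-sloping part at Q* = 14.
TR = 184·14 = 2576. TC = 2031 + 616 = 2647. Profit = 2576 − 2647 = -£71.
That loss of £71 beats the £2031 the firm would lose by shutting down; producing recovers £1960 of fixed cost.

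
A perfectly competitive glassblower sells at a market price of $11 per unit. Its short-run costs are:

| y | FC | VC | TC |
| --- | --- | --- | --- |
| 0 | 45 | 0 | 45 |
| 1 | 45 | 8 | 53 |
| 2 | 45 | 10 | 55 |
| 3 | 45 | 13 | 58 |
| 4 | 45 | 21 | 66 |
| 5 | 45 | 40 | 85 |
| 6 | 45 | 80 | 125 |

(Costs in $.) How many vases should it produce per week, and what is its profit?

y = 4; profit = -$22

Profit at each row (π = 11y − TC): y=0: -45; y=1: -42; y=2: -33; y=3: -25; y=4: -22; y=5: -30; y=6: -59.
Profit is maximized at y = 4. AVC there is 21/4 = $5.25 ≤ P, so producing beats shutting down (which would give -$45).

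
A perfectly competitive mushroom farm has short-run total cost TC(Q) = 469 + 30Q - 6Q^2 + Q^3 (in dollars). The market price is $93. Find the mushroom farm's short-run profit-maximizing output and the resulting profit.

Profit = -$77 at Q = 7

AVC = 30 - 6Q + Q^2; min AVC = $21 at Q = 3. Since P = $93 ≥ min AVC, the firm produces.
With MC = 30 - 12Q + 3Q^2, P = MC on the upward-sloping part at Q* = 7.
TR = 93·7 = 651. TC = 469 + 259 = 728. Profit = 651 − 728 = -$77.
That loss of $77 beats the $469 the firm would lose by shutting down; producing recovers $392 of fixed cost.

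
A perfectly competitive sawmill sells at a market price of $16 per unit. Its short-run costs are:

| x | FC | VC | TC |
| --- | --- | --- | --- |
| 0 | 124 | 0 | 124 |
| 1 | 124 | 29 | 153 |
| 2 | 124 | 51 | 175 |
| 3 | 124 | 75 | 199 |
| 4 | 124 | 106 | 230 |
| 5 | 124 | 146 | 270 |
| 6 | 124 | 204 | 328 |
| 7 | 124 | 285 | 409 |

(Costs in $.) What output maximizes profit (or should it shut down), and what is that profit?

Profit at each row (π = 16x − TC): x=0: -124; x=1: -137; x=2: -143; x=3: -151; x=4: -166; x=5: -190; x=6: -232; x=7: -297.
Profit is highest at x = 0. Equivalently, the lowest AVC in the table is 75/3 ≈ $25 at x = 3, and P = $16 falls below it — price never covers variable cost, so the firm shuts down and loses only its fixed cost.

x = 0 (shut down); profit = -$124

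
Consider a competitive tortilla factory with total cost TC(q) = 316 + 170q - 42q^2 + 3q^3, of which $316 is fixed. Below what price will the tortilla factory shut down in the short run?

$23 per unit

Short-run supply begins at min AVC. From VC = 170q - 42q^2 + 3q^3, AVC = 170 - 42q + 3q^2.
At the minimum of AVC, MC = AVC. MC = 170 - 84q + 9q^2; setting MC = AVC gives 6q^2 - 42q = 0, so q = 7. min AVC = 23.
The firm shuts down for any P below $23.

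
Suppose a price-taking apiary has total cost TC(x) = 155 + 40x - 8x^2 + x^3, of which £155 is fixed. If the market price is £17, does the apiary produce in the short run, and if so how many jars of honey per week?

From TC, MC = TC'(x) = 40 - 16x + 3x^2 and AVC = VC/x = 40 - 8x + x^2.
AVC hits its minimum where MC = AVC, at x = 4, giving min AVC = 40 - 8·4 + 4^2 = £24.
Since P = £17 < min AVC = £24, price fails to cover variable cost at any output.
Shutting down limits the loss to fixed cost, £155.

Shut down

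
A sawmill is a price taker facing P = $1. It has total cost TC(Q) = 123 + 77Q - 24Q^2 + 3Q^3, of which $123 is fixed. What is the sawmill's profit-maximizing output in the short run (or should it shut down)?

Shut down

Strip out fixed cost: VC = 77Q - 24Q^2 + 3Q^3. Then AVC = 77 - 24Q + 3Q^2 and MC = 77 - 48Q + 9Q^2.
AVC is minimized where dAVC/dQ = -24 + 6Q = 0, at Q = 4; min AVC = 77 - 24·4 + 3·4^2 = $29.
P = $1 lies below min AVC = $29; no output level covers variable cost.
The firm minimizes its loss by shutting down and losing only its fixed cost of $123.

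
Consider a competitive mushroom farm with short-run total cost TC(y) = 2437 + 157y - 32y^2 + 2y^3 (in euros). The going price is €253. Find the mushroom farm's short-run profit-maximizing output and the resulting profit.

Profit = -€133 at y = 12

AVC = 157 - 32y + 2y^2; min AVC = €29 at y = 8. Since P = €253 ≥ min AVC, the firm produces.
With MC = 157 - 64y + 6y^2, P = MC on the upward-sloping part at y* = 12.
TR = 253·12 = 3036. TC = 2437 + 732 = 3169. Profit = 3036 − 3169 = -€133.
That loss of €133 beats the €2437 the firm would lose by shutting down; producing recovers €2304 of fixed cost.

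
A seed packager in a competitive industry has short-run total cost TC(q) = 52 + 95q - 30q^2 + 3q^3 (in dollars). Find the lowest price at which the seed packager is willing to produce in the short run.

$20 per unit

Short-run supply begins at min AVC. From VC = 95q - 30q^2 + 3q^3, AVC = 95 - 30q + 3q^2.
dAVC/dq = -30 + 6q = 0 gives q = 5. min AVC = 95 - 30·5 + 3·5^2 = 20.
The firm shuts down for any P below $20.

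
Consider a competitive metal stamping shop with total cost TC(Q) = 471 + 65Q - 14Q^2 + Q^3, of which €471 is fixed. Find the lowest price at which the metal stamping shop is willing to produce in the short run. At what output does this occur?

Short-run supply begins at min AVC. From VC = 65Q - 14Q^2 + Q^3, AVC = 65 - 14Q + Q^2.
At the minimum of AVC, MC = AVC. MC = 65 - 28Q + 3Q^2; setting MC = AVC gives 2Q^2 - 14Q = 0, so Q = 7. min AVC = 16.
For P < €16 the firm produces nothing.

€16 per unit, at Q = 7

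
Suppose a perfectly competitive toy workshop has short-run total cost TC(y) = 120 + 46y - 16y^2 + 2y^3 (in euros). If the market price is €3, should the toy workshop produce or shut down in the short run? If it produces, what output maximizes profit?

Strip out fixed cost: VC = 46y - 16y^2 + 2y^3. Then AVC = 46 - 16y + 2y^2 and MC = 46 - 32y + 6y^2.
AVC hits its minimum where MC = AVC, at y = 4, giving min AVC = 46 - 16·4 + 2·4^2 = €14.
P = €3 lies below min AVC = €14; no output level covers variable cost.
Best response: produce nothing and absorb the €120 fixed cost.

Shut down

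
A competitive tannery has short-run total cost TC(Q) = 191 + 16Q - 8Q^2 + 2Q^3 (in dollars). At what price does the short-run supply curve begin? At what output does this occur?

The firm shuts down when price falls below the minimum of average variable cost. AVC = VC/Q = 16 - 8Q + 2Q^2.
dAVC/dQ = -8 + 4Q = 0 gives Q = 2. min AVC = 16 - 8·2 + 2·2^2 = 8.
For P < $8 the firm produces nothing.

$8 per unit, at Q = 2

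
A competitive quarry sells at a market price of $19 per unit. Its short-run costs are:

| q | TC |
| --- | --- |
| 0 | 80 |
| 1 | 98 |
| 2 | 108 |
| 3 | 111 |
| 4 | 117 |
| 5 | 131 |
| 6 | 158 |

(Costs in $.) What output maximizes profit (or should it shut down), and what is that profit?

q = 5; profit = -$36

Compute π = P·q − TC at each output: q=0: -80; q=1: -79; q=2: -70; q=3: -54; q=4: -41; q=5: -36; q=6: -44.
Profit is maximized at q = 5. AVC there is 51/5 = $10.20 ≤ P, so producing beats shutting down (which would give -$80).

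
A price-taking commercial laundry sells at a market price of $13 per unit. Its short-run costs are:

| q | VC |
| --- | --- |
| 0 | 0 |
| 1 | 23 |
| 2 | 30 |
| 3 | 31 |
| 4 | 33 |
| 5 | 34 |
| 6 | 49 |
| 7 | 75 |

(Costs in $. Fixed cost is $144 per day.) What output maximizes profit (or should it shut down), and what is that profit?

q = 5; profit = -$113

Compute π = P·q − TC at each output: q=0: -144; q=1: -154; q=2: -148; q=3: -136; q=4: -125; q=5: -113; q=6: -115; q=7: -128.
Profit is maximized at q = 5. AVC there is 34/5 = $6.80 ≤ P, so producing beats shutting down (which would give -$144).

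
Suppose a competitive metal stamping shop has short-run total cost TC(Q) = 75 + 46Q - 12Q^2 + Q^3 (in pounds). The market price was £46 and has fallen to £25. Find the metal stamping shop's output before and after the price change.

Output falls from 8 to 7

MC = 46 - 24Q + 3Q^2; the shutdown threshold is min AVC = £10 (at Q = 6).
At P = £46 ≥ min AVC, set P = MC on the rising branch: Q = 8.
At P = £25 ≥ min AVC, set P = MC: Q = 7. The firm stays open but cuts output.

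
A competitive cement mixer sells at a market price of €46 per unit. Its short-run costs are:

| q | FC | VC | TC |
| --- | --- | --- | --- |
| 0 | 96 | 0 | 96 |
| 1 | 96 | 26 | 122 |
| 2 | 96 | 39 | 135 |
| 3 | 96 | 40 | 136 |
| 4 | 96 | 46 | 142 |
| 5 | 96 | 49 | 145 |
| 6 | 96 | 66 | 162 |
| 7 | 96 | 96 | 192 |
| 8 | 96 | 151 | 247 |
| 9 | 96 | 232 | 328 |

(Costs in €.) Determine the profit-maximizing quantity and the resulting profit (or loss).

q = 7; profit = €130

Tabulate TR − TC: q=0: -96; q=1: -76; q=2: -43; q=3: 2; q=4: 42; q=5: 85; q=6: 114; q=7: 130; q=8: 121; q=9: 86.
Profit is maximized at q = 7. AVC there is 96/7 = €13.71 ≤ P, so producing beats shutting down (which would give -€96).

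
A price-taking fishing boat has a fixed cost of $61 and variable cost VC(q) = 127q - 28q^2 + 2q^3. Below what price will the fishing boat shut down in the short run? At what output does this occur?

$29 per unit, at q = 7

The shutdown price is the minimum of AVC. VC = 127q - 28q^2 + 2q^3, so AVC = 127 - 28q + 2q^2.
At the minimum of AVC, MC = AVC. MC = 127 - 56q + 6q^2; setting MC = AVC gives 4q^2 - 28q = 0, so q = 7. min AVC = 29.
The firm shuts down for any P below $29.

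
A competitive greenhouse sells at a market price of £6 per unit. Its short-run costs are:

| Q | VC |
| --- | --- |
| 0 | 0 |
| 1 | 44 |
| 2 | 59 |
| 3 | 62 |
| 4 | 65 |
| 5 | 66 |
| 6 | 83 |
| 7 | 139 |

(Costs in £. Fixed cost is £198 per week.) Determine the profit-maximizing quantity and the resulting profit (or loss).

Q = 0 (shut down); profit = -£198

Compute π = P·Q − TC at each output: Q=0: -198; Q=1: -236; Q=2: -245; Q=3: -242; Q=4: -239; Q=5: -234; Q=6: -245; Q=7: -295.
Profit is highest at Q = 0. Equivalently, the lowest AVC in the table is 66/5 ≈ £13.20 at Q = 5, and P = £6 falls below it — price never covers variable cost, so the firm shuts down and loses only its fixed cost.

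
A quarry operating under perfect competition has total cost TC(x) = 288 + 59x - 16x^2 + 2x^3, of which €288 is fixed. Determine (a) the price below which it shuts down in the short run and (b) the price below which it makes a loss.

AVC = 59 - 16x + 2x^2; minimized at x = 4, giving min AVC = €27. That is the shutdown price.
ATC = 288/x + 59 - 16x + 2x^2. Setting dATC/dx = −288/x^2 − 16 + 4x = 0 gives x = 6 (since 4·6^3 − 16·6^2 = 288).
min ATC = 288/6 + 59 − 16·6 + 2·6^2 = €83. That is the break-even price.
Between these two prices the firm operates at a loss; above €83 it earns a profit.

Shutdown price = €27; break-even price = €83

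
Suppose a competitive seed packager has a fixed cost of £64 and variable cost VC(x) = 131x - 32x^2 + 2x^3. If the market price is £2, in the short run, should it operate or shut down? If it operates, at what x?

Shut down

From TC, MC = TC'(x) = 131 - 64x + 6x^2 and AVC = VC/x = 131 - 32x + 2x^2.
AVC hits its minimum where MC = AVC, at x = 8, giving min AVC = 131 - 32·8 + 2·8^2 = £3.
P = £2 lies below min AVC = £3; no output level covers variable cost.
The firm minimizes its loss by shutting down and losing only its fixed cost of £64.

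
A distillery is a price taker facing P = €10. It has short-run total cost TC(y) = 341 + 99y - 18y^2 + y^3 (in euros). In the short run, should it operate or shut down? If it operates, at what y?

Shut down

Variable cost is VC = 99y - 18y^2 + y^3, so AVC = VC/y = 99 - 18y + y^2 and MC = dTC/dy = 99 - 36y + 3y^2.
AVC hits its minimum where MC = AVC, at y = 9, giving min AVC = 99 - 18·9 + 9^2 = €18.
P = €10 lies below min AVC = €18; no output level covers variable cost.
The firm minimizes its loss by shutting down and losing only its fixed cost of €341.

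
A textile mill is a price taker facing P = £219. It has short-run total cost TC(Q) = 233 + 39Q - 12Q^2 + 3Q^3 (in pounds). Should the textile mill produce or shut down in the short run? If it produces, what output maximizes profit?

Strip out fixed cost: VC = 39Q - 12Q^2 + 3Q^3. Then AVC = 39 - 12Q + 3Q^2 and MC = 39 - 24Q + 9Q^2.
AVC is minimized where dAVC/dQ = -12 + 6Q = 0, at Q = 2; min AVC = 39 - 12·2 + 3·2^2 = £27.
P = £219 exceeds min AVC = £27, so the firm stays open.
Set P = MC: 219 = 39 - 24Q + 9Q^2 → -180 - 24Q + 9Q^2 = 0. The roots are Q = -10/3 and Q = 6; the profit-maximizing output is on the rising part of MC, so Q* = 6.
Check: AVC at Q = 6 is £75 ≤ P, so revenue covers variable cost.
Profit = P·Q − TC = 219·6 − 683 = £631.

Produce at Q = 6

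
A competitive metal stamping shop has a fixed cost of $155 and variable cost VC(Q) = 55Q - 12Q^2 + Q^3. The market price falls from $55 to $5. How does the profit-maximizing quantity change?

Output falls from 8 to 0 (the firm shuts down)

MC = 55 - 24Q + 3Q^2; the shutdown threshold is min AVC = $19 (at Q = 6).
At P = $55 ≥ min AVC, set P = MC on the rising branch: Q = 8.
At P = $5 < min AVC = $19, price no longer covers variable cost at any output, so the firm shuts down: Q = 0.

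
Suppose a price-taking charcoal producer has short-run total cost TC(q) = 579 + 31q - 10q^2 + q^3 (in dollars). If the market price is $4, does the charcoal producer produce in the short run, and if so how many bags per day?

Variable cost is VC = 31q - 10q^2 + q^3, so AVC = VC/q = 31 - 10q + q^2 and MC = dTC/dq = 31 - 20q + 3q^2.
The AVC parabola has its vertex at q = 10/2 = 5, where AVC = 31 - 10·5 + 5^2 = $6.
Since P = $4 < min AVC = $6, price fails to cover variable cost at any output.
Shutting down limits the loss to fixed cost, $579.

Shut down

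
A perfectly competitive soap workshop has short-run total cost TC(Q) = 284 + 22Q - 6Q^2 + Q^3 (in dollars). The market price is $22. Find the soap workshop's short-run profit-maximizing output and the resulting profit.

AVC = 22 - 6Q + Q^2; min AVC = $13 at Q = 3. Since P = $22 ≥ min AVC, the firm produces.
MC = 22 - 12Q + 3Q^2. Setting P = MC and taking the root on the rising branch gives Q* = 4.
TR = 22·4 = 88. TC = 284 + 56 = 340. Profit = 88 − 340 = -$252.
By producing, the firm covers all variable cost plus $32 of fixed cost; shutting down would lose the full $284.

Profit = -$252 at Q = 4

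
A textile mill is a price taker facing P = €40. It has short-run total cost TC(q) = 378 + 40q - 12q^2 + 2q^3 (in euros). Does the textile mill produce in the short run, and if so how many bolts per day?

From TC, MC = TC'(q) = 40 - 24q + 6q^2 and AVC = VC/q = 40 - 12q + 2q^2.
AVC hits its minimum where MC = AVC, at q = 3, giving min AVC = 40 - 12·3 + 2·3^2 = €22.
P = €40 exceeds min AVC = €22, so the firm stays open.
P = MC gives -24q + 6q^2 = 0, with roots 0 and 4. Take the larger (rising MC): q* = 4.
Check: AVC at q = 4 is €24 ≤ P, so revenue covers variable cost.
Profit = P·q − TC = 40·4 − 474 = -€314, a loss, but smaller than the €378 fixed cost the firm would lose by shutting down.

Produce at q = 4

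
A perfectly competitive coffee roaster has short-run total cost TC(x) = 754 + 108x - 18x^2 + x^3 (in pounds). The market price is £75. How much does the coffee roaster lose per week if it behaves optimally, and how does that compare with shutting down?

Profit = -£270 at x = 11

AVC = 108 - 18x + x^2; min AVC = £27 at x = 9. Since P = £75 ≥ min AVC, the firm produces.
With MC = 108 - 36x + 3x^2, P = MC on the upward-sloping part at x* = 11.
TR = 75·11 = 825. TC = 754 + 341 = 1095. Profit = 825 − 1095 = -£270.
By producing, the firm covers all variable cost plus £484 of fixed cost; shutting down would lose the full £754.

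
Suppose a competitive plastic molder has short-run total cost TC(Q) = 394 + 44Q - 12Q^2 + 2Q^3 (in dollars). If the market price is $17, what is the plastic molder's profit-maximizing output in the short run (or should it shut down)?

Variable cost is VC = 44Q - 12Q^2 + 2Q^3, so AVC = VC/Q = 44 - 12Q + 2Q^2 and MC = dTC/dQ = 44 - 24Q + 6Q^2.
AVC is minimized where dAVC/dQ = -12 + 4Q = 0, at Q = 3; min AVC = 44 - 12·3 + 2·3^2 = $26.
P = $17 lies below min AVC = $26; no output level covers variable cost.
The firm minimizes its loss by shutting down and losing only its fixed cost of $394.

Shut down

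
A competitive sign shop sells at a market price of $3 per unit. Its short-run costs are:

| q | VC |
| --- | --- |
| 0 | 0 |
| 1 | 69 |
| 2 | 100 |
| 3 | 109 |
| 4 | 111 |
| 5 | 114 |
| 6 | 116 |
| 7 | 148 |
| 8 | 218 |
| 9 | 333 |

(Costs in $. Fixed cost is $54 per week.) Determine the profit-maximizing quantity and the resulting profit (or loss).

Tabulate TR − TC: q=0: -54; q=1: -120; q=2: -148; q=3: -154; q=4: -153; q=5: -153; q=6: -152; q=7: -181; q=8: -248; q=9: -360.
Profit is highest at q = 0. Equivalently, the lowest AVC in the table is 116/6 ≈ $19.33 at q = 6, and P = $3 falls below it — price never covers variable cost, so the firm shuts down and loses only its fixed cost.

q = 0 (shut down); profit = -$54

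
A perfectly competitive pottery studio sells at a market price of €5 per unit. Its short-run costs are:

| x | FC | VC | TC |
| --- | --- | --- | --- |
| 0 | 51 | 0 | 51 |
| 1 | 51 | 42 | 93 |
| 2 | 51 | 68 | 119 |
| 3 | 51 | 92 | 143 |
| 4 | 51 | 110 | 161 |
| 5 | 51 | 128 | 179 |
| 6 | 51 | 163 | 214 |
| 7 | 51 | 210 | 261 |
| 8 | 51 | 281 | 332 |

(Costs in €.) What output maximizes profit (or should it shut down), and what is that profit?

Compute π = P·x − TC at each output: x=0: -51; x=1: -88; x=2: -109; x=3: -128; x=4: -141; x=5: -154; x=6: -184; x=7: -226; x=8: -292.
Profit is highest at x = 0. Equivalently, the lowest AVC in the table is 128/5 ≈ €25.60 at x = 5, and P = €5 falls below it — price never covers variable cost, so the firm shuts down and loses only its fixed cost.

x = 0 (shut down); profit = -€51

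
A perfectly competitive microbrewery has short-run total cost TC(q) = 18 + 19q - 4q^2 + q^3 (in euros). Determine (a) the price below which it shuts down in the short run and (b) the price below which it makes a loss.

Shutdown price = min AVC. AVC = 19 - 4q + q^2, with vertex at q = 2 and minimum €15.
ATC = 18/q + 19 - 4q + q^2. Setting dATC/dq = −18/q^2 − 4 + 2q = 0 gives q = 3 (since 2·3^3 − 4·3^2 = 18).
min ATC = 18/3 + 19 − 4·3 + 3^2 = €22. That is the break-even price.
For €15 ≤ P < €22 the firm produces at a loss; below €15 it shuts down.

Shutdown price = €15; break-even price = €22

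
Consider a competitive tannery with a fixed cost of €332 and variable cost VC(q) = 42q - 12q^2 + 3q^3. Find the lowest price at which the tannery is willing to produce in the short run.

Short-run supply begins at min AVC. From VC = 42q - 12q^2 + 3q^3, AVC = 42 - 12q + 3q^2.
dAVC/dq = -12 + 6q = 0 gives q = 2. min AVC = 42 - 12·2 + 3·2^2 = 30.
The firm shuts down for any P below €30.

€30 per unit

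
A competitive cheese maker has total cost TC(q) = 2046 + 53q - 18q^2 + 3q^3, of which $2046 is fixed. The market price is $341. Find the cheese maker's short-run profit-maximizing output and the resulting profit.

Profit = -$126 at q = 8

AVC = 53 - 18q + 3q^2; min AVC = $26 at q = 3. Since P = $341 ≥ min AVC, the firm produces.
MC = 53 - 36q + 9q^2. Setting P = MC and taking the root on the rising branch gives q* = 8.
TR = 341·8 = 2728. TC = 2046 + 808 = 2854. Profit = 2728 − 2854 = -$126.
By producing, the firm covers all variable cost plus $1920 of fixed cost; shutting down would lose the full $2046.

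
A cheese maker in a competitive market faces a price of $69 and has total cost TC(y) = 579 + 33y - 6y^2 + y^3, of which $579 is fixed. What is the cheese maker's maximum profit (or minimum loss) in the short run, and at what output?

AVC = 33 - 6y + y^2; min AVC = $24 at y = 3. Since P = $69 ≥ min AVC, the firm produces.
With MC = 33 - 12y + 3y^2, P = MC on the upward-sloping part at y* = 6.
TR = 69·6 = 414. TC = 579 + 198 = 777. Profit = 414 − 777 = -$363.
That loss of $363 beats the $579 the firm would lose by shutting down; producing recovers $216 of fixed cost.

Profit = -$363 at y = 6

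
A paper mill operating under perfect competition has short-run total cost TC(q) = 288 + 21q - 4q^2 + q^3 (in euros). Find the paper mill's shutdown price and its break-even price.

Shutdown price = €17; break-even price = €81

AVC = 21 - 4q + q^2; minimized at q = 2, giving min AVC = €17. That is the shutdown price.
ATC = 288/q + 21 - 4q + q^2. Setting dATC/dq = −288/q^2 − 4 + 2q = 0 gives q = 6 (since 2·6^3 − 4·6^2 = 288).
min ATC = 288/6 + 21 − 4·6 + 6^2 = €81. That is the break-even price.
For €17 ≤ P < €81 the firm produces at a loss; below €17 it shuts down.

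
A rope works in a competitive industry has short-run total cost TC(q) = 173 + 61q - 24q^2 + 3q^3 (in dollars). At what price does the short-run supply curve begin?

$13 per unit

The shutdown price is the minimum of AVC. VC = 61q - 24q^2 + 3q^3, so AVC = 61 - 24q + 3q^2.
At the minimum of AVC, MC = AVC. MC = 61 - 48q + 9q^2; setting MC = AVC gives 6q^2 - 24q = 0, so q = 4. min AVC = 13.
The firm shuts down for any P below $13.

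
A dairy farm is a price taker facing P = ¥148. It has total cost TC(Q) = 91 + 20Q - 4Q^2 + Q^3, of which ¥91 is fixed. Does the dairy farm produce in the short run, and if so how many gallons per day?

Produce at Q = 8

Strip out fixed cost: VC = 20Q - 4Q^2 + Q^3. Then AVC = 20 - 4Q + Q^2 and MC = 20 - 8Q + 3Q^2.
AVC is minimized where dAVC/dQ = -4 + 2Q = 0, at Q = 2; min AVC = 20 - 4·2 + 2^2 = ¥16.
P = ¥148 exceeds min AVC = ¥16, so the firm stays open.
Solving P = MC: -128 - 8Q + 3Q^2 = 0 ⇒ Q = -16/3 or 8. On the upward-sloping branch, Q* = 8.
Check: AVC at Q = 8 is ¥52 ≤ P, so revenue covers variable cost.
Profit = P·Q − TC = 148·8 − 507 = ¥677.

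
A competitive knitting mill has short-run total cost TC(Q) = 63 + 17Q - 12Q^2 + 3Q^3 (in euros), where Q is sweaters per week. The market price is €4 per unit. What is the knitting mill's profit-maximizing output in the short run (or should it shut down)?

From TC, MC = TC'(Q) = 17 - 24Q + 9Q^2 and AVC = VC/Q = 17 - 12Q + 3Q^2.
AVC is minimized where dAVC/dQ = -12 + 6Q = 0, at Q = 2; min AVC = 17 - 12·2 + 3·2^2 = €5.
P = €4 lies below min AVC = €5; no output level covers variable cost.
The firm minimizes its loss by shutting down and losing only its fixed cost of €63.

Shut down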